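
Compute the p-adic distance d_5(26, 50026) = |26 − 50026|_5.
d_5(26, 50026) = 1/3125

Step 1 — x − y = 26 − 50026 = -50000. Step 2 — v_5(-50000) = 5 (factor: -50000 = −(5^5 · 16); the sign does not affect v_p). Step 3 — |x − y|_5 = 5^{-5} = 1/3125.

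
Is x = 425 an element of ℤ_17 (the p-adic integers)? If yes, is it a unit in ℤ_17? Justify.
x ∈ ℤ_17 but not a unit; v_17(x) = 1 > 0

ℤ_17 = {x ∈ ℚ_17 : v_17(x) ≥ 0} and ℤ_17^× = {x ∈ ℤ_17 : v_17(x) = 0}. Here v_17(425) = v_17(num) − v_17(den) = 1; compare against these criteria.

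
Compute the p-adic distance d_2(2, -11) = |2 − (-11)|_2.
d_2(2, -11) = 1

Step 1 — x − y = 2 − (-11) = 13. Step 2 — v_2(13) = 0 (factor: 13 = (2^0 · 13); the sign does not affect v_p). Step 3 — |x − y|_2 = 2^{0} = 1.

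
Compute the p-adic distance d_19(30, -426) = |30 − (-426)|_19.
d_19(30, -426) = 1/19

Step 1 — x − y = 30 − (-426) = 456. Step 2 — v_19(456) = 1 (factor: 456 = (19^1 · 24); the sign does not affect v_p). Step 3 — |x − y|_19 = 19^{-1} = 1/19.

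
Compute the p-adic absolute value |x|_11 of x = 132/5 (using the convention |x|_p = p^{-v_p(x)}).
|132/5|_11 = 1/11

Step 1 — compute v_11(x) by factoring powers of 11 out of the numerator and denominator: v_11(132/5) = 1. Step 2 — apply |x|_p = p^{-v_p(x)} = 11^{-1} = 1/11.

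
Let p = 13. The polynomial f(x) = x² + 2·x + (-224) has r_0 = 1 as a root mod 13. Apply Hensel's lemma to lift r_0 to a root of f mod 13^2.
r_1 = 14 (mod 169)

Hensel: r_{i+1} = r_i − f(r_i)·(f′(r_i))^{-1} mod 13^{i+2}, f′(x) = 2x + 2. Iterate:
  r_0 = 1 (mod 13)
  r_1 = 14 (mod 169)
Final: r = 14 satisfies f(r) ≡ 0 mod 13^2.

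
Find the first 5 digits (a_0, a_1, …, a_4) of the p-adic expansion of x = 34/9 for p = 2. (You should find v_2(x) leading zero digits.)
(a_0, …, a_4) = (0, 1, 0, 0, 1)

v_2(34/9) = 1, so a_0 = ... = a_0 = 0. Factor out: x = 2^1 · u with u = 17/9 a unit in ℤ_2. Expand u iteratively via a_{v+i} = u_i mod 2, u_{i+1} = (u_i − a_{v+i})/2:
  u_0 = 17/9;  a_1 = 1;  u_1 = (u_0 − 1)/2 = 4/9
  u_1 = 4/9;  a_2 = 0;  u_2 = (u_1 − 0)/2 = 2/9
  u_2 = 2/9;  a_3 = 0;  u_3 = (u_2 − 0)/2 = 1/9
  u_3 = 1/9;  a_4 = 1;  u_4 = (u_3 − 1)/2 = -4/9
Digits: (0, 1, 0, 0, 1).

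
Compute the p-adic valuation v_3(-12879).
v_3(-12879) = 5

v_3(n) is the largest exponent k such that 3^k divides n. Factor out: -12879 = -3^5 · 53. (Sign doesn't affect v_p.) So v_3(-12879) = 5.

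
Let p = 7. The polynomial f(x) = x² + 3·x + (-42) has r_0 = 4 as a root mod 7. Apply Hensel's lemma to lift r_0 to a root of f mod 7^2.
r_1 = 32 (mod 49)

Hensel: r_{i+1} = r_i − f(r_i)·(f′(r_i))^{-1} mod 7^{i+2}, f′(x) = 2x + 3. Iterate:
  r_0 = 4 (mod 7)
  r_1 = 32 (mod 49)
Final: r = 32 satisfies f(r) ≡ 0 mod 7^2.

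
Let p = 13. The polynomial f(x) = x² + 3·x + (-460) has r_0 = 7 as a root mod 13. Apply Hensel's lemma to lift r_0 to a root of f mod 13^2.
r_1 = 20 (mod 169)

Hensel: r_{i+1} = r_i − f(r_i)·(f′(r_i))^{-1} mod 13^{i+2}, f′(x) = 2x + 3. Iterate:
  r_0 = 7 (mod 13)
  r_1 = 20 (mod 169)
Final: r = 20 satisfies f(r) ≡ 0 mod 13^2.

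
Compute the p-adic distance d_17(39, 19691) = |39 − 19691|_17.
d_17(39, 19691) = 1/4913

Step 1 — x − y = 39 − 19691 = -19652. Step 2 — v_17(-19652) = 3 (factor: -19652 = −(17^3 · 4); the sign does not affect v_p). Step 3 — |x − y|_17 = 17^{-3} = 1/4913.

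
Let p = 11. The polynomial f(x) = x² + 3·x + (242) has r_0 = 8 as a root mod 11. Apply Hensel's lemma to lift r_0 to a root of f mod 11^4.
r_3 = 4958 (mod 14641)

Hensel: r_{i+1} = r_i − f(r_i)·(f′(r_i))^{-1} mod 11^{i+2}, f′(x) = 2x + 3. Iterate:
  r_0 = 8 (mod 11)
  r_1 = 118 (mod 121)
  r_2 = 965 (mod 1331)
  r_3 = 4958 (mod 14641)
Final: r = 4958 satisfies f(r) ≡ 0 mod 11^4.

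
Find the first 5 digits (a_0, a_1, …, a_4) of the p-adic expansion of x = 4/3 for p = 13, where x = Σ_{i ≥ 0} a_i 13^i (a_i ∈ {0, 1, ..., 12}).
(a_0, …, a_4) = (10, 8, 8, 8, 8)

v_13(4/3) = 0 (numerator and denominator both coprime to 13), so x ∈ ℤ_13^×. Compute digits iteratively via a_i = x_i mod 13, x_{i+1} = (x_i − a_i)/13, with x_0 = x:
  x_0 = 4/3;  a_0 = 10;  x_1 = (x_0 − 10)/13 = -2/3
  x_1 = -2/3;  a_1 = 8;  x_2 = (x_1 − 8)/13 = -2/3
  x_2 = -2/3;  a_2 = 8;  x_3 = (x_2 − 8)/13 = -2/3
  x_3 = -2/3;  a_3 = 8;  x_4 = (x_3 − 8)/13 = -2/3
  x_4 = -2/3;  a_4 = 8;  x_5 = (x_4 − 8)/13 = -2/3
Digits: (10, 8, 8, 8, 8).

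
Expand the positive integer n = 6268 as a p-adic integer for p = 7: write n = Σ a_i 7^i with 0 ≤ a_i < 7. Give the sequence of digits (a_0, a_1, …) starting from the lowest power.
(a_0, a_1, …) = (3, 6, 1, 4, 2)

Repeated division by 7 gives the digits low-to-high: 6268 = 3 + 6·7^1 + 1·7^2 + 4·7^3 + 2·7^4. Digit sequence: (3, 6, 1, 4, 2).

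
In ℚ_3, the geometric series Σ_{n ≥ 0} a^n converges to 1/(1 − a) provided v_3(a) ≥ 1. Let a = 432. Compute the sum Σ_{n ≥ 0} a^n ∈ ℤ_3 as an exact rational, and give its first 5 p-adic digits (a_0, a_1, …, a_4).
Σ a^n = 1/(1 − a) = -1/431;  first 5 digits = (1, 0, 0, 1, 2)

v_3(a) = 3 ≥ 1, so the series converges in ℤ_3 to 1/(1 − a) = 1/(1 − 432) = -1/431. Expand this rational in ℤ_3: compute digits iteratively via d_i = x_i mod 3, x_{i+1} = (x_i − d_i)/3. The first 5 digits are (1, 0, 0, 1, 2).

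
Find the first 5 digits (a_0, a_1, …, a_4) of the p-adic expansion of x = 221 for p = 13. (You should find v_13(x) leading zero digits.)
(a_0, …, a_4) = (0, 4, 1, 0, 0)

v_13(221) = 1, so a_0 = ... = a_0 = 0. Factor out: x = 13^1 · u with u = 17 a unit in ℤ_13. Expand u iteratively via a_{v+i} = u_i mod 13, u_{i+1} = (u_i − a_{v+i})/13:
  u_0 = 17;  a_1 = 4;  u_1 = (u_0 − 4)/13 = 1
  u_1 = 1;  a_2 = 1;  u_2 = (u_1 − 1)/13 = 0
  u_2 = 0;  a_3 = 0;  u_3 = (u_2 − 0)/13 = 0
  u_3 = 0;  a_4 = 0;  u_4 = (u_3 − 0)/13 = 0
Digits: (0, 4, 1, 0, 0).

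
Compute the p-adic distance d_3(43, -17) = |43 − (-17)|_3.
d_3(43, -17) = 1/3

Step 1 — x − y = 43 − (-17) = 60. Step 2 — v_3(60) = 1 (factor: 60 = (3^1 · 20); the sign does not affect v_p). Step 3 — |x − y|_3 = 3^{-1} = 1/3.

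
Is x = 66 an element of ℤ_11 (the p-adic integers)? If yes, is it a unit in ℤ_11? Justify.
x ∈ ℤ_11 but not a unit; v_11(x) = 1 > 0

ℤ_11 = {x ∈ ℚ_11 : v_11(x) ≥ 0} and ℤ_11^× = {x ∈ ℤ_11 : v_11(x) = 0}. Here v_11(66) = v_11(num) − v_11(den) = 1; compare against these criteria.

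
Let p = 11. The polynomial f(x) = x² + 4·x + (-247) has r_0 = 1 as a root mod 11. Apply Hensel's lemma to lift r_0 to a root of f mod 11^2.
r_1 = 1 (mod 121)

Hensel: r_{i+1} = r_i − f(r_i)·(f′(r_i))^{-1} mod 11^{i+2}, f′(x) = 2x + 4. Iterate:
  r_0 = 1 (mod 11)
  r_1 = 1 (mod 121)
Final: r = 1 satisfies f(r) ≡ 0 mod 11^2.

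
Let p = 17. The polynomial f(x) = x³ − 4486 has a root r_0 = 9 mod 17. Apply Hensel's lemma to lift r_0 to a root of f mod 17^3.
r_2 = 1743 (mod 4913)

Hensel: r_{i+1} = r_i − f(r_i)/f′(r_i) mod 17^{i+2}, where f′(x) = 3x². Iterate:
  r_0 = 9 (mod 17)
  r_1 = 9 (mod 289)
  r_2 = 1743 (mod 4913)
Final: r = 1743 with f(r) ≡ 0 mod 17^3.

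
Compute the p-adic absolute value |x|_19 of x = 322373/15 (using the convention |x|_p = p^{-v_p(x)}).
|322373/15|_19 = 1/6859

Step 1 — compute v_19(x) by factoring powers of 19 out of the numerator and denominator: v_19(322373/15) = 3. Step 2 — apply |x|_p = p^{-v_p(x)} = 19^{-3} = 1/6859.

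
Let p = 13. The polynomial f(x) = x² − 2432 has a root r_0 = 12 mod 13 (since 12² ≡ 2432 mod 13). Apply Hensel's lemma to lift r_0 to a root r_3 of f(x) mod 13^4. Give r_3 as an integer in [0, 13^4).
r_3 = 18810 (mod 28561)

Hensel's recurrence: r_{i+1} = r_i − f(r_i)·(f′(r_i))^{-1} mod 13^{i+2}, with f′(x) = 2x. Iterate:
  r_0 = 12 (mod 13)
  r_1 = 51 (mod 169)
  r_2 = 1234 (mod 2197)
  r_3 = 18810 (mod 28561)
Final: r_3 = 18810, and one checks f(r_3) ≡ 0 mod 13^4.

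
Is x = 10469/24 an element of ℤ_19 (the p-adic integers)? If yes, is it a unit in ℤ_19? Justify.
x ∈ ℤ_19 but not a unit; v_19(x) = 2 > 0

ℤ_19 = {x ∈ ℚ_19 : v_19(x) ≥ 0} and ℤ_19^× = {x ∈ ℤ_19 : v_19(x) = 0}. Here v_19(10469/24) = v_19(num) − v_19(den) = 2; compare against these criteria.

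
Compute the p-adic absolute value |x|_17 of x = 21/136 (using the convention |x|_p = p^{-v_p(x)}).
|21/136|_17 = 17

Step 1 — compute v_17(x) by factoring powers of 17 out of the numerator and denominator: v_17(21/136) = -1. Step 2 — apply |x|_p = p^{-v_p(x)} = 17^{1} = 17.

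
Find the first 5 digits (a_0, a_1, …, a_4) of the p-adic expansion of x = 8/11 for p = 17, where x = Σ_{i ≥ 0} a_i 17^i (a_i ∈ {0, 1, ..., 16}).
(a_0, …, a_4) = (10, 1, 3, 6, 12)

v_17(8/11) = 0 (numerator and denominator both coprime to 17), so x ∈ ℤ_17^×. Compute digits iteratively via a_i = x_i mod 17, x_{i+1} = (x_i − a_i)/17, with x_0 = x:
  x_0 = 8/11;  a_0 = 10;  x_1 = (x_0 − 10)/17 = -6/11
  x_1 = -6/11;  a_1 = 1;  x_2 = (x_1 − 1)/17 = -1/11
  x_2 = -1/11;  a_2 = 3;  x_3 = (x_2 − 3)/17 = -2/11
  x_3 = -2/11;  a_3 = 6;  x_4 = (x_3 − 6)/17 = -4/11
  x_4 = -4/11;  a_4 = 12;  x_5 = (x_4 − 12)/17 = -8/11
Digits: (10, 1, 3, 6, 12).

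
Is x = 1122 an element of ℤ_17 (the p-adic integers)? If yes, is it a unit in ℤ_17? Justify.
x ∈ ℤ_17 but not a unit; v_17(x) = 1 > 0

ℤ_17 = {x ∈ ℚ_17 : v_17(x) ≥ 0} and ℤ_17^× = {x ∈ ℤ_17 : v_17(x) = 0}. Here v_17(1122) = v_17(num) − v_17(den) = 1; compare against these criteria.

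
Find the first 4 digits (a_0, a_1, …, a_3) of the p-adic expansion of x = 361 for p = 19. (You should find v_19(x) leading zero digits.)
(a_0, …, a_3) = (0, 0, 1, 0)

v_19(361) = 2, so a_0 = ... = a_1 = 0. Factor out: x = 19^2 · u with u = 1 a unit in ℤ_19. Expand u iteratively via a_{v+i} = u_i mod 19, u_{i+1} = (u_i − a_{v+i})/19:
  u_0 = 1;  a_2 = 1;  u_1 = (u_0 − 1)/19 = 0
  u_1 = 0;  a_3 = 0;  u_2 = (u_1 − 0)/19 = 0
Digits: (0, 0, 1, 0).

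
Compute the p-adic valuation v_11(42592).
v_11(42592) = 3

v_11(n) is the largest exponent k such that 11^k divides n. Factor out: 42592 = 11^3 · 32. (Sign doesn't affect v_p.) So v_11(42592) = 3.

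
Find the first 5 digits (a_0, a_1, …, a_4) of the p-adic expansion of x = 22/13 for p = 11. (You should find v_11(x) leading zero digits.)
(a_0, …, a_4) = (0, 1, 5, 8, 6)

v_11(22/13) = 1, so a_0 = ... = a_0 = 0. Factor out: x = 11^1 · u with u = 2/13 a unit in ℤ_11. Expand u iteratively via a_{v+i} = u_i mod 11, u_{i+1} = (u_i − a_{v+i})/11:
  u_0 = 2/13;  a_1 = 1;  u_1 = (u_0 − 1)/11 = -1/13
  u_1 = -1/13;  a_2 = 5;  u_2 = (u_1 − 5)/11 = -6/13
  u_2 = -6/13;  a_3 = 8;  u_3 = (u_2 − 8)/11 = -10/13
  u_3 = -10/13;  a_4 = 6;  u_4 = (u_3 − 6)/11 = -8/13
Digits: (0, 1, 5, 8, 6).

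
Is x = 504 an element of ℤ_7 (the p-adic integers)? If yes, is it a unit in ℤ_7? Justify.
x ∈ ℤ_7 but not a unit; v_7(x) = 1 > 0

ℤ_7 = {x ∈ ℚ_7 : v_7(x) ≥ 0} and ℤ_7^× = {x ∈ ℤ_7 : v_7(x) = 0}. Here v_7(504) = v_7(num) − v_7(den) = 1; compare against these criteria.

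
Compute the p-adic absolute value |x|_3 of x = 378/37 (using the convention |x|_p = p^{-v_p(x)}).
|378/37|_3 = 1/27

Step 1 — compute v_3(x) by factoring powers of 3 out of the numerator and denominator: v_3(378/37) = 3. Step 2 — apply |x|_p = p^{-v_p(x)} = 3^{-3} = 1/27.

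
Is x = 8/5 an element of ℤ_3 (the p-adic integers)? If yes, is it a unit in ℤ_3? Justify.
x ∈ ℤ_3^× (unit); v_3(x) = 0

ℤ_3 = {x ∈ ℚ_3 : v_3(x) ≥ 0} and ℤ_3^× = {x ∈ ℤ_3 : v_3(x) = 0}. Here v_3(8/5) = v_3(num) − v_3(den) = 0; compare against these criteria.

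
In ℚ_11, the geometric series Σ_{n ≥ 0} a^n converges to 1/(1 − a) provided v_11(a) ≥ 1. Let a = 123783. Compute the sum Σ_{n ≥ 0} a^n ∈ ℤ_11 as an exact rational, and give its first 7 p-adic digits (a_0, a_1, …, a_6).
Σ a^n = 1/(1 − a) = -1/123782;  first 7 digits = (1, 0, 0, 5, 8, 0, 3)

v_11(a) = 3 ≥ 1, so the series converges in ℤ_11 to 1/(1 − a) = 1/(1 − 123783) = -1/123782. Expand this rational in ℤ_11: compute digits iteratively via d_i = x_i mod 11, x_{i+1} = (x_i − d_i)/11. The first 7 digits are (1, 0, 0, 5, 8, 0, 3).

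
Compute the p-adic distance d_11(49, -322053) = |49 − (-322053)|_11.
d_11(49, -322053) = 1/161051

Step 1 — x − y = 49 − (-322053) = 322102. Step 2 — v_11(322102) = 5 (factor: 322102 = (11^5 · 2); the sign does not affect v_p). Step 3 — |x − y|_11 = 11^{-5} = 1/161051.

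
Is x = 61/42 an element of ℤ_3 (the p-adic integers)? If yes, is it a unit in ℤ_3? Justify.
x ∉ ℤ_3 (v_3(x) = -1 < 0)

ℤ_3 = {x ∈ ℚ_3 : v_3(x) ≥ 0} and ℤ_3^× = {x ∈ ℤ_3 : v_3(x) = 0}. Here v_3(61/42) = v_3(num) − v_3(den) = -1; compare against these criteria.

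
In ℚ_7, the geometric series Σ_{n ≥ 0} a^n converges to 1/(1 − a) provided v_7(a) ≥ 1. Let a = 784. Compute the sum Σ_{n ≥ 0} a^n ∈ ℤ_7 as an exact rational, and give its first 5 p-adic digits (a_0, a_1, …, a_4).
Σ a^n = 1/(1 − a) = -1/783;  first 5 digits = (1, 0, 2, 2, 4)

v_7(a) = 2 ≥ 1, so the series converges in ℤ_7 to 1/(1 − a) = 1/(1 − 784) = -1/783. Expand this rational in ℤ_7: compute digits iteratively via d_i = x_i mod 7, x_{i+1} = (x_i − d_i)/7. The first 5 digits are (1, 0, 2, 2, 4).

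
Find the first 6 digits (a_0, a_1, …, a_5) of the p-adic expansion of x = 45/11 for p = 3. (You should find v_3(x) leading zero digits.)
(a_0, …, a_5) = (0, 0, 1, 2, 2, 1)

v_3(45/11) = 2, so a_0 = ... = a_1 = 0. Factor out: x = 3^2 · u with u = 5/11 a unit in ℤ_3. Expand u iteratively via a_{v+i} = u_i mod 3, u_{i+1} = (u_i − a_{v+i})/3:
  u_0 = 5/11;  a_2 = 1;  u_1 = (u_0 − 1)/3 = -2/11
  u_1 = -2/11;  a_3 = 2;  u_2 = (u_1 − 2)/3 = -8/11
  u_2 = -8/11;  a_4 = 2;  u_3 = (u_2 − 2)/3 = -10/11
  u_3 = -10/11;  a_5 = 1;  u_4 = (u_3 − 1)/3 = -7/11
Digits: (0, 0, 1, 2, 2, 1).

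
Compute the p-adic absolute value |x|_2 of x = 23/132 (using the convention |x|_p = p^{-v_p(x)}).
|23/132|_2 = 4

Step 1 — compute v_2(x) by factoring powers of 2 out of the numerator and denominator: v_2(23/132) = -2. Step 2 — apply |x|_p = p^{-v_p(x)} = 2^{2} = 4.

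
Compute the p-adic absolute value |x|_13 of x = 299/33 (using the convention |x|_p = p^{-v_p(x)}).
|299/33|_13 = 1/13

Step 1 — compute v_13(x) by factoring powers of 13 out of the numerator and denominator: v_13(299/33) = 1. Step 2 — apply |x|_p = p^{-v_p(x)} = 13^{-1} = 1/13.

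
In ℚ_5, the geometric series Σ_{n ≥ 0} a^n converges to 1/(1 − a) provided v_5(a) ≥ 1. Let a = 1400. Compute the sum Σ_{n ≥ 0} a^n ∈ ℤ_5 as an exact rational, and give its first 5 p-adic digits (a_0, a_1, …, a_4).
Σ a^n = 1/(1 − a) = -1/1399;  first 5 digits = (1, 0, 1, 1, 3)

v_5(a) = 2 ≥ 1, so the series converges in ℤ_5 to 1/(1 − a) = 1/(1 − 1400) = -1/1399. Expand this rational in ℤ_5: compute digits iteratively via d_i = x_i mod 5, x_{i+1} = (x_i − d_i)/5. The first 5 digits are (1, 0, 1, 1, 3).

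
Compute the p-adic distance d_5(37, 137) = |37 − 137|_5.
d_5(37, 137) = 1/25

Step 1 — x − y = 37 − 137 = -100. Step 2 — v_5(-100) = 2 (factor: -100 = −(5^2 · 4); the sign does not affect v_p). Step 3 — |x − y|_5 = 5^{-2} = 1/25.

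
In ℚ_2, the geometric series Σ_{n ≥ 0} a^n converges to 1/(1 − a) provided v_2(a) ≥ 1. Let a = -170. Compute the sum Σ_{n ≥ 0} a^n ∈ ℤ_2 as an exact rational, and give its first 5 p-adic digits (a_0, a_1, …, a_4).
Σ a^n = 1/(1 − a) = 1/171;  first 5 digits = (1, 1, 0, 0, 0)

v_2(a) = 1 ≥ 1, so the series converges in ℤ_2 to 1/(1 − a) = 1/(1 − (-170)) = 1/171. Expand this rational in ℤ_2: compute digits iteratively via d_i = x_i mod 2, x_{i+1} = (x_i − d_i)/2. The first 5 digits are (1, 1, 0, 0, 0).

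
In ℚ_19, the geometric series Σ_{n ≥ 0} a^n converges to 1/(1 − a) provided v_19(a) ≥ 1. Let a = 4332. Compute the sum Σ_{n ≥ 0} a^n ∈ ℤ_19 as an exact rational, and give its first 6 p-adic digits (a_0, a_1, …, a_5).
Σ a^n = 1/(1 − a) = -1/4331;  first 6 digits = (1, 0, 12, 0, 11, 7)

v_19(a) = 2 ≥ 1, so the series converges in ℤ_19 to 1/(1 − a) = 1/(1 − 4332) = -1/4331. Expand this rational in ℤ_19: compute digits iteratively via d_i = x_i mod 19, x_{i+1} = (x_i − d_i)/19. The first 6 digits are (1, 0, 12, 0, 11, 7).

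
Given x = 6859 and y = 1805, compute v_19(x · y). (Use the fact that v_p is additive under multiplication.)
v_19(12380495) = 5

v_p(x) = 3 (factor: 6859 = 19^3 · 1); v_p(y) = 2 (factor: 1805 = 19^2 · 5). Additivity: v_p(xy) = v_p(x) + v_p(y) = 3 + 2 = 5. (Direct check: xy = 12380495 = 19^5 · (5).)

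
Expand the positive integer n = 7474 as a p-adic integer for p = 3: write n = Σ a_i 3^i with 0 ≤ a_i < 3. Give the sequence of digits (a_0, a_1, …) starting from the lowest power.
(a_0, a_1, …) = (1, 1, 2, 0, 2, 0, 1, 0, 1)

Repeated division by 3 gives the digits low-to-high: 7474 = 1 + 1·3^1 + 2·3^2 + 2·3^4 + 1·3^6 + 1·3^8. Digit sequence: (1, 1, 2, 0, 2, 0, 1, 0, 1).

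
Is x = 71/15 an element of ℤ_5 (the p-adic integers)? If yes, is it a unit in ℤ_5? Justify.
x ∉ ℤ_5 (v_5(x) = -1 < 0)

ℤ_5 = {x ∈ ℚ_5 : v_5(x) ≥ 0} and ℤ_5^× = {x ∈ ℤ_5 : v_5(x) = 0}. Here v_5(71/15) = v_5(num) − v_5(den) = -1; compare against these criteria.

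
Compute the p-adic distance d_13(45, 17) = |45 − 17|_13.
d_13(45, 17) = 1

Step 1 — x − y = 45 − 17 = 28. Step 2 — v_13(28) = 0 (factor: 28 = (13^0 · 28); the sign does not affect v_p). Step 3 — |x − y|_13 = 13^{0} = 1.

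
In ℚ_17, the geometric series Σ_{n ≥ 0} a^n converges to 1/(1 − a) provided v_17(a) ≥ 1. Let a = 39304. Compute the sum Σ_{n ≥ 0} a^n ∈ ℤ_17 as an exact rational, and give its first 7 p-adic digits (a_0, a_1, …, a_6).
Σ a^n = 1/(1 − a) = -1/39303;  first 7 digits = (1, 0, 0, 8, 0, 0, 13)

v_17(a) = 3 ≥ 1, so the series converges in ℤ_17 to 1/(1 − a) = 1/(1 − 39304) = -1/39303. Expand this rational in ℤ_17: compute digits iteratively via d_i = x_i mod 17, x_{i+1} = (x_i − d_i)/17. The first 7 digits are (1, 0, 0, 8, 0, 0, 13).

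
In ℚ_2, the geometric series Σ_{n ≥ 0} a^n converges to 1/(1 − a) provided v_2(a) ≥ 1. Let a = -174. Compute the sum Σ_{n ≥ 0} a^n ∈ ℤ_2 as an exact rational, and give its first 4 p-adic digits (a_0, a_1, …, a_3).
Σ a^n = 1/(1 − a) = 1/175;  first 4 digits = (1, 1, 1, 1)

v_2(a) = 1 ≥ 1, so the series converges in ℤ_2 to 1/(1 − a) = 1/(1 − (-174)) = 1/175. Expand this rational in ℤ_2: compute digits iteratively via d_i = x_i mod 2, x_{i+1} = (x_i − d_i)/2. The first 4 digits are (1, 1, 1, 1).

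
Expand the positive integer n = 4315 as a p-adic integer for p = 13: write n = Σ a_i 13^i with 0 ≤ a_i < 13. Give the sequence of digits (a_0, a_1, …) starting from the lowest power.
(a_0, a_1, …) = (12, 6, 12, 1)

Repeated division by 13 gives the digits low-to-high: 4315 = 12 + 6·13^1 + 12·13^2 + 1·13^3. Digit sequence: (12, 6, 12, 1).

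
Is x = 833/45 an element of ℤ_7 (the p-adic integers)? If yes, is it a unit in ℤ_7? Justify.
x ∈ ℤ_7 but not a unit; v_7(x) = 2 > 0

ℤ_7 = {x ∈ ℚ_7 : v_7(x) ≥ 0} and ℤ_7^× = {x ∈ ℤ_7 : v_7(x) = 0}. Here v_7(833/45) = v_7(num) − v_7(den) = 2; compare against these criteria.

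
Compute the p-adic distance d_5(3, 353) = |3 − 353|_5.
d_5(3, 353) = 1/25

Step 1 — x − y = 3 − 353 = -350. Step 2 — v_5(-350) = 2 (factor: -350 = −(5^2 · 14); the sign does not affect v_p). Step 3 — |x − y|_5 = 5^{-2} = 1/25.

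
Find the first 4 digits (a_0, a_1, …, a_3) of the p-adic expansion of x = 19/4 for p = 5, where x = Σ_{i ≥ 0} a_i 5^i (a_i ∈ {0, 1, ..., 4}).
(a_0, …, a_3) = (1, 2, 1, 1)

v_5(19/4) = 0 (numerator and denominator both coprime to 5), so x ∈ ℤ_5^×. Compute digits iteratively via a_i = x_i mod 5, x_{i+1} = (x_i − a_i)/5, with x_0 = x:
  x_0 = 19/4;  a_0 = 1;  x_1 = (x_0 − 1)/5 = 3/4
  x_1 = 3/4;  a_1 = 2;  x_2 = (x_1 − 2)/5 = -1/4
  x_2 = -1/4;  a_2 = 1;  x_3 = (x_2 − 1)/5 = -1/4
  x_3 = -1/4;  a_3 = 1;  x_4 = (x_3 − 1)/5 = -1/4
Digits: (1, 2, 1, 1).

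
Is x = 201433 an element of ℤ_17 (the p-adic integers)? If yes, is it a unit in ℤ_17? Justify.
x ∈ ℤ_17 but not a unit; v_17(x) = 3 > 0

ℤ_17 = {x ∈ ℚ_17 : v_17(x) ≥ 0} and ℤ_17^× = {x ∈ ℤ_17 : v_17(x) = 0}. Here v_17(201433) = v_17(num) − v_17(den) = 3; compare against these criteria.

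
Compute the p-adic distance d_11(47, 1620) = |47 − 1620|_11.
d_11(47, 1620) = 1/121

Step 1 — x − y = 47 − 1620 = -1573. Step 2 — v_11(-1573) = 2 (factor: -1573 = −(11^2 · 13); the sign does not affect v_p). Step 3 — |x − y|_11 = 11^{-2} = 1/121.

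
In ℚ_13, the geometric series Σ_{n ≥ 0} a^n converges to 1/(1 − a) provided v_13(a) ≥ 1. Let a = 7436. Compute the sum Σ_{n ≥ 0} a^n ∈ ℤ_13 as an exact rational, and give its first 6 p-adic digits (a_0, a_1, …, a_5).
Σ a^n = 1/(1 − a) = -1/7435;  first 6 digits = (1, 0, 5, 3, 12, 5)

v_13(a) = 2 ≥ 1, so the series converges in ℤ_13 to 1/(1 − a) = 1/(1 − 7436) = -1/7435. Expand this rational in ℤ_13: compute digits iteratively via d_i = x_i mod 13, x_{i+1} = (x_i − d_i)/13. The first 6 digits are (1, 0, 5, 3, 12, 5).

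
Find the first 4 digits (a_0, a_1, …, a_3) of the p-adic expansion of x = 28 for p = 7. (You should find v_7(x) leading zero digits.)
(a_0, …, a_3) = (0, 4, 0, 0)

v_7(28) = 1, so a_0 = ... = a_0 = 0. Factor out: x = 7^1 · u with u = 4 a unit in ℤ_7. Expand u iteratively via a_{v+i} = u_i mod 7, u_{i+1} = (u_i − a_{v+i})/7:
  u_0 = 4;  a_1 = 4;  u_1 = (u_0 − 4)/7 = 0
  u_1 = 0;  a_2 = 0;  u_2 = (u_1 − 0)/7 = 0
  u_2 = 0;  a_3 = 0;  u_3 = (u_2 − 0)/7 = 0
Digits: (0, 4, 0, 0).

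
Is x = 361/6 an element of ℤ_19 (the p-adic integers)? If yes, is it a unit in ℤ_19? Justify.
x ∈ ℤ_19 but not a unit; v_19(x) = 2 > 0

ℤ_19 = {x ∈ ℚ_19 : v_19(x) ≥ 0} and ℤ_19^× = {x ∈ ℤ_19 : v_19(x) = 0}. Here v_19(361/6) = v_19(num) − v_19(den) = 2; compare against these criteria.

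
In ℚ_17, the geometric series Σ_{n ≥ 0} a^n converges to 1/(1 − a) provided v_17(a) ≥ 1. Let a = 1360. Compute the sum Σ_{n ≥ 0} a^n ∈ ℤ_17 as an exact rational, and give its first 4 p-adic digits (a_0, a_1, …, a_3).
Σ a^n = 1/(1 − a) = -1/1359;  first 4 digits = (1, 12, 12, 13)

v_17(a) = 1 ≥ 1, so the series converges in ℤ_17 to 1/(1 − a) = 1/(1 − 1360) = -1/1359. Expand this rational in ℤ_17: compute digits iteratively via d_i = x_i mod 17, x_{i+1} = (x_i − d_i)/17. The first 4 digits are (1, 12, 12, 13).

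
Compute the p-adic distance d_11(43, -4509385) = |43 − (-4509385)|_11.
d_11(43, -4509385) = 1/161051

Step 1 — x − y = 43 − (-4509385) = 4509428. Step 2 — v_11(4509428) = 5 (factor: 4509428 = (11^5 · 28); the sign does not affect v_p). Step 3 — |x − y|_11 = 11^{-5} = 1/161051.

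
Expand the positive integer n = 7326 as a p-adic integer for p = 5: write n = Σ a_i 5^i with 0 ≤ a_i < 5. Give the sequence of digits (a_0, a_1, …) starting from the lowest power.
(a_0, a_1, …) = (1, 0, 3, 3, 1, 2)

Repeated division by 5 gives the digits low-to-high: 7326 = 1 + 3·5^2 + 3·5^3 + 1·5^4 + 2·5^5. Digit sequence: (1, 0, 3, 3, 1, 2).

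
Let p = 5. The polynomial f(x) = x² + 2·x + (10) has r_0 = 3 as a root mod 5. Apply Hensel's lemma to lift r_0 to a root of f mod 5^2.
r_1 = 3 (mod 25)

Hensel: r_{i+1} = r_i − f(r_i)·(f′(r_i))^{-1} mod 5^{i+2}, f′(x) = 2x + 2. Iterate:
  r_0 = 3 (mod 5)
  r_1 = 3 (mod 25)
Final: r = 3 satisfies f(r) ≡ 0 mod 5^2.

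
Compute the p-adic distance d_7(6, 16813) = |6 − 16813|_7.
d_7(6, 16813) = 1/16807

Step 1 — x − y = 6 − 16813 = -16807. Step 2 — v_7(-16807) = 5 (factor: -16807 = −(7^5 · 1); the sign does not affect v_p). Step 3 — |x − y|_7 = 7^{-5} = 1/16807.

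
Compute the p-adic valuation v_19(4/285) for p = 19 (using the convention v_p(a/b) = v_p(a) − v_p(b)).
v_19(4/285) = -1

Factor powers of 19 from the numerator and denominator of the reduced fraction: 4 = 19^0 · 4 and 285 = 19^1 · 15. Apply v_p(a/b) = v_p(a) − v_p(b): v_19(4/285) = 0 − 1 = -1.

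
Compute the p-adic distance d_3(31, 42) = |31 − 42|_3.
d_3(31, 42) = 1

Step 1 — x − y = 31 − 42 = -11. Step 2 — v_3(-11) = 0 (factor: -11 = −(3^0 · 11); the sign does not affect v_p). Step 3 — |x − y|_3 = 3^{0} = 1.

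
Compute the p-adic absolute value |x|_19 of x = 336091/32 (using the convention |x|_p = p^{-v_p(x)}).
|336091/32|_19 = 1/6859

Step 1 — compute v_19(x) by factoring powers of 19 out of the numerator and denominator: v_19(336091/32) = 3. Step 2 — apply |x|_p = p^{-v_p(x)} = 19^{-3} = 1/6859.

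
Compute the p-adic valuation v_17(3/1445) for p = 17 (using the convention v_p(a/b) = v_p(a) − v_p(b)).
v_17(3/1445) = -2

Factor powers of 17 from the numerator and denominator of the reduced fraction: 3 = 17^0 · 3 and 1445 = 17^2 · 5. Apply v_p(a/b) = v_p(a) − v_p(b): v_17(3/1445) = 0 − 2 = -2.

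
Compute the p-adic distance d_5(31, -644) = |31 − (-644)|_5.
d_5(31, -644) = 1/25

Step 1 — x − y = 31 − (-644) = 675. Step 2 — v_5(675) = 2 (factor: 675 = (5^2 · 27); the sign does not affect v_p). Step 3 — |x − y|_5 = 5^{-2} = 1/25.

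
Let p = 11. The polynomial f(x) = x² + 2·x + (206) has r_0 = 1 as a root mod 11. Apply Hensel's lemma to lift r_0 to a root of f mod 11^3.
r_2 = 826 (mod 1331)

Hensel: r_{i+1} = r_i − f(r_i)·(f′(r_i))^{-1} mod 11^{i+2}, f′(x) = 2x + 2. Iterate:
  r_0 = 1 (mod 11)
  r_1 = 100 (mod 121)
  r_2 = 826 (mod 1331)
Final: r = 826 satisfies f(r) ≡ 0 mod 11^3.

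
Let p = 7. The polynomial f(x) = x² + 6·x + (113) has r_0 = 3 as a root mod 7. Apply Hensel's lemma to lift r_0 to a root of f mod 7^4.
r_3 = 1298 (mod 2401)

Hensel: r_{i+1} = r_i − f(r_i)·(f′(r_i))^{-1} mod 7^{i+2}, f′(x) = 2x + 6. Iterate:
  r_0 = 3 (mod 7)
  r_1 = 24 (mod 49)
  r_2 = 269 (mod 343)
  r_3 = 1298 (mod 2401)
Final: r = 1298 satisfies f(r) ≡ 0 mod 7^4.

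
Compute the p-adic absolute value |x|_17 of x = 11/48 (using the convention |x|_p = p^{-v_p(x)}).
|11/48|_17 = 1

Step 1 — compute v_17(x) by factoring powers of 17 out of the numerator and denominator: v_17(11/48) = 0. Step 2 — apply |x|_p = p^{-v_p(x)} = 17^{0} = 1.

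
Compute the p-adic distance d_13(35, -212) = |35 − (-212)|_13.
d_13(35, -212) = 1/13

Step 1 — x − y = 35 − (-212) = 247. Step 2 — v_13(247) = 1 (factor: 247 = (13^1 · 19); the sign does not affect v_p). Step 3 — |x − y|_13 = 13^{-1} = 1/13.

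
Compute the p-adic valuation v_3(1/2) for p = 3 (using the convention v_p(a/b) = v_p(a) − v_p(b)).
v_3(1/2) = 0

Factor powers of 3 from the numerator and denominator of the reduced fraction: 1 = 3^0 · 1 and 2 = 3^0 · 2. Apply v_p(a/b) = v_p(a) − v_p(b): v_3(1/2) = 0 − 0 = 0.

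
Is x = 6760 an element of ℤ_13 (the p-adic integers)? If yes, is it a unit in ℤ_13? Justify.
x ∈ ℤ_13 but not a unit; v_13(x) = 2 > 0

ℤ_13 = {x ∈ ℚ_13 : v_13(x) ≥ 0} and ℤ_13^× = {x ∈ ℤ_13 : v_13(x) = 0}. Here v_13(6760) = v_13(num) − v_13(den) = 2; compare against these criteria.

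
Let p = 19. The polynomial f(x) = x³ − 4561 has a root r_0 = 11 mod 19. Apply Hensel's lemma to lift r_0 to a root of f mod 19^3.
r_2 = 2709 (mod 6859)

Hensel: r_{i+1} = r_i − f(r_i)/f′(r_i) mod 19^{i+2}, where f′(x) = 3x². Iterate:
  r_0 = 11 (mod 19)
  r_1 = 182 (mod 361)
  r_2 = 2709 (mod 6859)
Final: r = 2709 with f(r) ≡ 0 mod 19^3.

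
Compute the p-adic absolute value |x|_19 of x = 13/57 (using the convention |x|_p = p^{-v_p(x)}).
|13/57|_19 = 19

Step 1 — compute v_19(x) by factoring powers of 19 out of the numerator and denominator: v_19(13/57) = -1. Step 2 — apply |x|_p = p^{-v_p(x)} = 19^{1} = 19.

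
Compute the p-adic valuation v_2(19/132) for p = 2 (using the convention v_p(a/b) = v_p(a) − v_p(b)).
v_2(19/132) = -2

Factor powers of 2 from the numerator and denominator of the reduced fraction: 19 = 2^0 · 19 and 132 = 2^2 · 33. Apply v_p(a/b) = v_p(a) − v_p(b): v_2(19/132) = 0 − 2 = -2.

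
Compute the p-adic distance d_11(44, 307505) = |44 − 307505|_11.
d_11(44, 307505) = 1/14641

Step 1 — x − y = 44 − 307505 = -307461. Step 2 — v_11(-307461) = 4 (factor: -307461 = −(11^4 · 21); the sign does not affect v_p). Step 3 — |x − y|_11 = 11^{-4} = 1/14641.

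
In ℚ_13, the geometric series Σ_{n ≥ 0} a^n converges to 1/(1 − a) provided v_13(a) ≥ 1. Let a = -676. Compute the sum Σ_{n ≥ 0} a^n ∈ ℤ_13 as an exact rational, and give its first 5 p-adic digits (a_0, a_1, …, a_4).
Σ a^n = 1/(1 − a) = 1/677;  first 5 digits = (1, 0, 9, 12, 2)

v_13(a) = 2 ≥ 1, so the series converges in ℤ_13 to 1/(1 − a) = 1/(1 − (-676)) = 1/677. Expand this rational in ℤ_13: compute digits iteratively via d_i = x_i mod 13, x_{i+1} = (x_i − d_i)/13. The first 5 digits are (1, 0, 9, 12, 2).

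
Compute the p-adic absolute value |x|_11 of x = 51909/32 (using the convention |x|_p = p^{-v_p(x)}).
|51909/32|_11 = 1/1331

Step 1 — compute v_11(x) by factoring powers of 11 out of the numerator and denominator: v_11(51909/32) = 3. Step 2 — apply |x|_p = p^{-v_p(x)} = 11^{-3} = 1/1331.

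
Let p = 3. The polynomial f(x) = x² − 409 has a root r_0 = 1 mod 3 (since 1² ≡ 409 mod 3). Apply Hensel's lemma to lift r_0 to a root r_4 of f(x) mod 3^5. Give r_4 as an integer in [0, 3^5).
r_4 = 79 (mod 243)

Hensel's recurrence: r_{i+1} = r_i − f(r_i)·(f′(r_i))^{-1} mod 3^{i+2}, with f′(x) = 2x. Iterate:
  r_0 = 1 (mod 3)
  r_1 = 7 (mod 9)
  r_2 = 25 (mod 27)
  r_3 = 79 (mod 81)
  r_4 = 79 (mod 243)
Final: r_4 = 79, and one checks f(r_4) ≡ 0 mod 3^5.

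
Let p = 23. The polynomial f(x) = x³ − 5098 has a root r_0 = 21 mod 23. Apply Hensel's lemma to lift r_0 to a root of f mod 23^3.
r_2 = 1217 (mod 12167)

Hensel: r_{i+1} = r_i − f(r_i)/f′(r_i) mod 23^{i+2}, where f′(x) = 3x². Iterate:
  r_0 = 21 (mod 23)
  r_1 = 159 (mod 529)
  r_2 = 1217 (mod 12167)
Final: r = 1217 with f(r) ≡ 0 mod 23^3.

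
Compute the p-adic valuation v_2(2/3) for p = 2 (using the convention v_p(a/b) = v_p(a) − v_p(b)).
v_2(2/3) = 1

Factor powers of 2 from the numerator and denominator of the reduced fraction: 2 = 2^1 · 1 and 3 = 2^0 · 3. Apply v_p(a/b) = v_p(a) − v_p(b): v_2(2/3) = 1 − 0 = 1.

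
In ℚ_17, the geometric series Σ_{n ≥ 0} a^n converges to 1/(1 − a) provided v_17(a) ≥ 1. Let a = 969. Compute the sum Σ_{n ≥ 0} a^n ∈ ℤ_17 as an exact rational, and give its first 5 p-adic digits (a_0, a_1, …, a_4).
Σ a^n = 1/(1 − a) = -1/968;  first 5 digits = (1, 6, 5, 16, 11)

v_17(a) = 1 ≥ 1, so the series converges in ℤ_17 to 1/(1 − a) = 1/(1 − 969) = -1/968. Expand this rational in ℤ_17: compute digits iteratively via d_i = x_i mod 17, x_{i+1} = (x_i − d_i)/17. The first 5 digits are (1, 6, 5, 16, 11).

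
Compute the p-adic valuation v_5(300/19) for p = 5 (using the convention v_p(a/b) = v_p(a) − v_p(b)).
v_5(300/19) = 2

Factor powers of 5 from the numerator and denominator of the reduced fraction: 300 = 5^2 · 12 and 19 = 5^0 · 19. Apply v_p(a/b) = v_p(a) − v_p(b): v_5(300/19) = 2 − 0 = 2.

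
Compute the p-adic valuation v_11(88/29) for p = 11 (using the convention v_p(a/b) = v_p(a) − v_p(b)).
v_11(88/29) = 1

Factor powers of 11 from the numerator and denominator of the reduced fraction: 88 = 11^1 · 8 and 29 = 11^0 · 29. Apply v_p(a/b) = v_p(a) − v_p(b): v_11(88/29) = 1 − 0 = 1.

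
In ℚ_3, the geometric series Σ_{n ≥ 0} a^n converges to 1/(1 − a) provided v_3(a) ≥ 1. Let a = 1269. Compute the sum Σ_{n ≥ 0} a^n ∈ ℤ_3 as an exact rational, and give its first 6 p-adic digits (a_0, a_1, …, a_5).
Σ a^n = 1/(1 − a) = -1/1268;  first 6 digits = (1, 0, 0, 2, 0, 2)

v_3(a) = 3 ≥ 1, so the series converges in ℤ_3 to 1/(1 − a) = 1/(1 − 1269) = -1/1268. Expand this rational in ℤ_3: compute digits iteratively via d_i = x_i mod 3, x_{i+1} = (x_i − d_i)/3. The first 6 digits are (1, 0, 0, 2, 0, 2).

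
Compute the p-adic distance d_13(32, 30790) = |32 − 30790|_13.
d_13(32, 30790) = 1/2197

Step 1 — x − y = 32 − 30790 = -30758. Step 2 — v_13(-30758) = 3 (factor: -30758 = −(13^3 · 14); the sign does not affect v_p). Step 3 — |x − y|_13 = 13^{-3} = 1/2197.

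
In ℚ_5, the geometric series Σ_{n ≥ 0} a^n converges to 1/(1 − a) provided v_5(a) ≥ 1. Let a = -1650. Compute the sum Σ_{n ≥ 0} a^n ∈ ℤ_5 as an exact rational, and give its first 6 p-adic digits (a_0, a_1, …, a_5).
Σ a^n = 1/(1 − a) = 1/1651;  first 6 digits = (1, 0, 4, 1, 3, 0)

v_5(a) = 2 ≥ 1, so the series converges in ℤ_5 to 1/(1 − a) = 1/(1 − (-1650)) = 1/1651. Expand this rational in ℤ_5: compute digits iteratively via d_i = x_i mod 5, x_{i+1} = (x_i − d_i)/5. The first 6 digits are (1, 0, 4, 1, 3, 0).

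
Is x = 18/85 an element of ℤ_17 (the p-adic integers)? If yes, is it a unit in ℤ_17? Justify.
x ∉ ℤ_17 (v_17(x) = -1 < 0)

ℤ_17 = {x ∈ ℚ_17 : v_17(x) ≥ 0} and ℤ_17^× = {x ∈ ℤ_17 : v_17(x) = 0}. Here v_17(18/85) = v_17(num) − v_17(den) = -1; compare against these criteria.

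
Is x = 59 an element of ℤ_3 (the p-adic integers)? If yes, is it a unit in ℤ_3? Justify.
x ∈ ℤ_3^× (unit); v_3(x) = 0

ℤ_3 = {x ∈ ℚ_3 : v_3(x) ≥ 0} and ℤ_3^× = {x ∈ ℤ_3 : v_3(x) = 0}. Here v_3(59) = v_3(num) − v_3(den) = 0; compare against these criteria.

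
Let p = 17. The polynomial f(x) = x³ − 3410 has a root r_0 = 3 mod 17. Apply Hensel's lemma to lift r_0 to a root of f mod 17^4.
r_3 = 37998 (mod 83521)

Hensel: r_{i+1} = r_i − f(r_i)/f′(r_i) mod 17^{i+2}, where f′(x) = 3x². Iterate:
  r_0 = 3 (mod 17)
  r_1 = 139 (mod 289)
  r_2 = 3607 (mod 4913)
  r_3 = 37998 (mod 83521)
Final: r = 37998 with f(r) ≡ 0 mod 17^4.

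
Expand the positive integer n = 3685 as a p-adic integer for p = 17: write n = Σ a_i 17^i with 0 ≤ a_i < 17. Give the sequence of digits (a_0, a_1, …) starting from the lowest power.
(a_0, a_1, …) = (13, 12, 12)

Repeated division by 17 gives the digits low-to-high: 3685 = 13 + 12·17^1 + 12·17^2. Digit sequence: (13, 12, 12).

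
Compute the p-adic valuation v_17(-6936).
v_17(-6936) = 2

v_17(n) is the largest exponent k such that 17^k divides n. Factor out: -6936 = -17^2 · 24. (Sign doesn't affect v_p.) So v_17(-6936) = 2.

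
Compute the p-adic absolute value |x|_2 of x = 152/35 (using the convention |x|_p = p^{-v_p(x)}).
|152/35|_2 = 1/8

Step 1 — compute v_2(x) by factoring powers of 2 out of the numerator and denominator: v_2(152/35) = 3. Step 2 — apply |x|_p = p^{-v_p(x)} = 2^{-3} = 1/8.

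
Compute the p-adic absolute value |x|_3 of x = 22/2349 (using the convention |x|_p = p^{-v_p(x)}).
|22/2349|_3 = 81

Step 1 — compute v_3(x) by factoring powers of 3 out of the numerator and denominator: v_3(22/2349) = -4. Step 2 — apply |x|_p = p^{-v_p(x)} = 3^{4} = 81.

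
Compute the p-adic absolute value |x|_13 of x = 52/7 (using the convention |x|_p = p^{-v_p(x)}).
|52/7|_13 = 1/13

Step 1 — compute v_13(x) by factoring powers of 13 out of the numerator and denominator: v_13(52/7) = 1. Step 2 — apply |x|_p = p^{-v_p(x)} = 13^{-1} = 1/13.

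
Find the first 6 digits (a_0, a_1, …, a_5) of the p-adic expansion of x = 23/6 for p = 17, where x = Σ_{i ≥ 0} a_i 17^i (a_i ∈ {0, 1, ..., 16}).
(a_0, …, a_5) = (1, 3, 14, 2, 14, 2)

v_17(23/6) = 0 (numerator and denominator both coprime to 17), so x ∈ ℤ_17^×. Compute digits iteratively via a_i = x_i mod 17, x_{i+1} = (x_i − a_i)/17, with x_0 = x:
  x_0 = 23/6;  a_0 = 1;  x_1 = (x_0 − 1)/17 = 1/6
  x_1 = 1/6;  a_1 = 3;  x_2 = (x_1 − 3)/17 = -1/6
  x_2 = -1/6;  a_2 = 14;  x_3 = (x_2 − 14)/17 = -5/6
  x_3 = -5/6;  a_3 = 2;  x_4 = (x_3 − 2)/17 = -1/6
  x_4 = -1/6;  a_4 = 14;  x_5 = (x_4 − 14)/17 = -5/6
  x_5 = -5/6;  a_5 = 2;  x_6 = (x_5 − 2)/17 = -1/6
Digits: (1, 3, 14, 2, 14, 2).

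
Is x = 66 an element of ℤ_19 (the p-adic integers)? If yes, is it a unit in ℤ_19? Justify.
x ∈ ℤ_19^× (unit); v_19(x) = 0

ℤ_19 = {x ∈ ℚ_19 : v_19(x) ≥ 0} and ℤ_19^× = {x ∈ ℤ_19 : v_19(x) = 0}. Here v_19(66) = v_19(num) − v_19(den) = 0; compare against these criteria.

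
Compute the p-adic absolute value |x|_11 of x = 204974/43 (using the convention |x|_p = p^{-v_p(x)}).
|204974/43|_11 = 1/14641

Step 1 — compute v_11(x) by factoring powers of 11 out of the numerator and denominator: v_11(204974/43) = 4. Step 2 — apply |x|_p = p^{-v_p(x)} = 11^{-4} = 1/14641.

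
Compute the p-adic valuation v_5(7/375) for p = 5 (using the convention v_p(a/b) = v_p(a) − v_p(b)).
v_5(7/375) = -3

Factor powers of 5 from the numerator and denominator of the reduced fraction: 7 = 5^0 · 7 and 375 = 5^3 · 3. Apply v_p(a/b) = v_p(a) − v_p(b): v_5(7/375) = 0 − 3 = -3.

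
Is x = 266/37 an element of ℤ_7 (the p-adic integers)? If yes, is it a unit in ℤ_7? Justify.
x ∈ ℤ_7 but not a unit; v_7(x) = 1 > 0

ℤ_7 = {x ∈ ℚ_7 : v_7(x) ≥ 0} and ℤ_7^× = {x ∈ ℤ_7 : v_7(x) = 0}. Here v_7(266/37) = v_7(num) − v_7(den) = 1; compare against these criteria.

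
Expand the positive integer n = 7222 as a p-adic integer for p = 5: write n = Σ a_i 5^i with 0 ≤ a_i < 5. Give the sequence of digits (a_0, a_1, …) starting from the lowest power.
(a_0, a_1, …) = (2, 4, 3, 2, 1, 2)

Repeated division by 5 gives the digits low-to-high: 7222 = 2 + 4·5^1 + 3·5^2 + 2·5^3 + 1·5^4 + 2·5^5. Digit sequence: (2, 4, 3, 2, 1, 2).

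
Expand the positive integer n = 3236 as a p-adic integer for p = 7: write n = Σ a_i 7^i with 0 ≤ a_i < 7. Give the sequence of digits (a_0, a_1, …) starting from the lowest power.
(a_0, a_1, …) = (2, 0, 3, 2, 1)

Repeated division by 7 gives the digits low-to-high: 3236 = 2 + 3·7^2 + 2·7^3 + 1·7^4. Digit sequence: (2, 0, 3, 2, 1).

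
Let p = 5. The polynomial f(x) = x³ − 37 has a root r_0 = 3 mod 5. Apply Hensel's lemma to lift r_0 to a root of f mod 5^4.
r_3 = 458 (mod 625)

Hensel: r_{i+1} = r_i − f(r_i)/f′(r_i) mod 5^{i+2}, where f′(x) = 3x². Iterate:
  r_0 = 3 (mod 5)
  r_1 = 8 (mod 25)
  r_2 = 83 (mod 125)
  r_3 = 458 (mod 625)
Final: r = 458 with f(r) ≡ 0 mod 5^4.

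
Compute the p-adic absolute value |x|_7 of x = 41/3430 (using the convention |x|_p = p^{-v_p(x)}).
|41/3430|_7 = 343

Step 1 — compute v_7(x) by factoring powers of 7 out of the numerator and denominator: v_7(41/3430) = -3. Step 2 — apply |x|_p = p^{-v_p(x)} = 7^{3} = 343.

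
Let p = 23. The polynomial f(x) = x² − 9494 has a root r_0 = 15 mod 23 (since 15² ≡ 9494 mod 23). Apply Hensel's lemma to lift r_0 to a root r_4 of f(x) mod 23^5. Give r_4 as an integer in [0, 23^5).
r_4 = 5194381 (mod 6436343)

Hensel's recurrence: r_{i+1} = r_i − f(r_i)·(f′(r_i))^{-1} mod 23^{i+2}, with f′(x) = 2x. Iterate:
  r_0 = 15 (mod 23)
  r_1 = 130 (mod 529)
  r_2 = 11239 (mod 12167)
  r_3 = 157243 (mod 279841)
  r_4 = 5194381 (mod 6436343)
Final: r_4 = 5194381, and one checks f(r_4) ≡ 0 mod 23^5.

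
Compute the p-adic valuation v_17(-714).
v_17(-714) = 1

v_17(n) is the largest exponent k such that 17^k divides n. Factor out: -714 = -17^1 · 42. (Sign doesn't affect v_p.) So v_17(-714) = 1.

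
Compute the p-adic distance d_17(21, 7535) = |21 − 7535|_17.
d_17(21, 7535) = 1/289

Step 1 — x − y = 21 − 7535 = -7514. Step 2 — v_17(-7514) = 2 (factor: -7514 = −(17^2 · 26); the sign does not affect v_p). Step 3 — |x − y|_17 = 17^{-2} = 1/289.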